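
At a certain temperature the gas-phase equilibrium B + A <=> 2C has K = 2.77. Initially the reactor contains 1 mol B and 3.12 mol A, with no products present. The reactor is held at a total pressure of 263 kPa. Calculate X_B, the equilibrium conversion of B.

X = 0.704

Take 1 mol B as basis and let X be its fractional conversion, so ξ = X.
Species balance: n_B = 1 − X; n_A = 3.12 − X; n_C = 2X.
Total moles n_T = 4.12 (Δν = 0, constant).
y_i = n_i/n_T, p_i = y_i·P. K = p_C^2 / (p_B p_A).
Setting this equal to 2.77 and taking the physical root (0 < X < 1) gives X = 0.704.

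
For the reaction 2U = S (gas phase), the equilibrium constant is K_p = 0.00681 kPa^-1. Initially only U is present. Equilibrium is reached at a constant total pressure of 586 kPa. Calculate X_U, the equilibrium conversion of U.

X = 0.757

Let X = conversion of U (basis 1 mol U); extent of reaction ξ = 0.5X.
At extent ξ: n_U = 1 − X; n_S = 0.5X.
Total moles n_T = 1 − 0.5X.
y_i = n_i/n_T, p_i = y_i·P. K_p = p_S / (p_U^2).
This yields a degree-2 equation in X; solving on (0,1), X = 0.757.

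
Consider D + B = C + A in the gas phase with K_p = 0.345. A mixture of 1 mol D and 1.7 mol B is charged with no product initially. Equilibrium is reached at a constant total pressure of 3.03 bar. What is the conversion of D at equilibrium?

Basis: 1 mol D initially; let X = conversion of D. Extent ξ = X.
Mole table: n_D = 1 − X; n_B = 1.7 − X; n_C = X; n_A = X.
n_T stays at 2.7 (no change in mole number).
Mole fractions y_i = n_i/n_T; K_p = p_C p_A / (p_D p_B) with p_i = y_i·P.
Substituting and setting equal to 0.345 gives a polynomial in X; the root in (0,1) is X = 0.473.

X = 0.473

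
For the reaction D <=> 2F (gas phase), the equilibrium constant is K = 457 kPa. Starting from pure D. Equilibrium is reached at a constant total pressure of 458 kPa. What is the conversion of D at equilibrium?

X = 0.447

Basis: 1 mol D initially; let X = conversion of D. Extent ξ = X.
At extent ξ: n_D = 1 − X; n_F = 2X.
Total moles n_T = 1 + X.
With p_i = (n_i/n_T)P, K = p_F^2 / (p_D).
Substituting and setting equal to 457 kPa gives a polynomial in X; the root in (0,1) is X = 0.447.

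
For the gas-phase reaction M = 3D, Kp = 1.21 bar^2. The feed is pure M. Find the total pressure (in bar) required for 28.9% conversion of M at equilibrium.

Basis: 1 mol M initially; let X = conversion of M. Extent ξ = X.
At extent ξ: n_M = 1 − X; n_D = 3X.
Total moles n_T = 1 + 2X.
Kp = p_D^3 / (p_M) with p_i = (n_i/n_T)·P.
At X = 0.289: the mole-fraction product g(X) = Π y_i^ν_i = 0.3681. Since Kp = g(X)·P^{2}, P = (Kp/g)^(1/2) = (1.21/0.3681)^(1/2) = 1.81 bar.

P = 1.81 bar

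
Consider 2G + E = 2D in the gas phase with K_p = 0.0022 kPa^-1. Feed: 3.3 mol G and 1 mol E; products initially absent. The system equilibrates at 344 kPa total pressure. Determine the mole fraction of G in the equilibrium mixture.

y_G = 0.635

Take 1 mol E as basis and let X be its fractional conversion, so ξ = X.
Moles: n_G = 3.3 − 2X; n_E = 1 − X; n_D = 2X.
Total moles n_T = 4.3 − X.
Mole fractions y_i = n_i/n_T; K_p = p_D^2 / (p_G^2 p_E) with p_i = y_i·P.
Substituting and setting equal to 0.0022 kPa^-1 gives a polynomial in X; the root in (0,1) is X = 0.416.
Then n_G = 2.47, n_T = 3.88, so y_G = 0.635.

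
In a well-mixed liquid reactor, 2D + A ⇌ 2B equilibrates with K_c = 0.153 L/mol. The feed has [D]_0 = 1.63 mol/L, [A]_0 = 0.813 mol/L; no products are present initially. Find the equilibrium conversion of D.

X = 0.236

Let X = conversion of D; extent ξ = 1.63X/2 mol/L.
Concentrations: [D] = 1.63 − 1.63X; [A] = 0.813 − 0.815X; [B] = 1.63X.
K_c = [B]^2 / ([D]^2 [A]).
This equals 0.153 at X = 0.236 (the root in 0 < X < 1).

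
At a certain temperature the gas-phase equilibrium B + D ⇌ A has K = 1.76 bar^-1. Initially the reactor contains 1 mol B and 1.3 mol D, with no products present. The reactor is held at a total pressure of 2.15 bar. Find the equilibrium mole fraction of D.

y_D = 0.409

Take 1 mol B as basis and let X be its fractional conversion, so ξ = X.
Moles: n_B = 1 − X; n_D = 1.3 − X; n_A = X.
n_T = Σnᵢ = 2.3 − X.
Mole fractions y_i = n_i/n_T; K = p_A / (p_B p_D) with p_i = y_i·P.
This yields a degree-2 equation in X; solving on (0,1), X = 0.608.
Then n_D = 0.692, n_T = 1.69, so y_D = 0.409.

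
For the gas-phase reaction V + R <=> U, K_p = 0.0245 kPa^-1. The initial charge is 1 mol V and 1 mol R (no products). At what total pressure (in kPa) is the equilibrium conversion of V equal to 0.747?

P = 597 kPa

Basis: 1 mol V initially; let X = conversion of V. Extent ξ = X.
At extent ξ: n_V = 1 − X; n_R = 1 − X; n_U = X.
Total moles n_T = 2 − X.
K_p = p_U / (p_V p_R) with p_i = (n_i/n_T)·P.
At X = 0.747: the mole-fraction product g(X) = Π y_i^ν_i = 14.62. Since K_p = g(X)·P^{-1}, P = (g/K_p)^(1/1) = (14.62/0.0245)^(1/1) = 597 kPa.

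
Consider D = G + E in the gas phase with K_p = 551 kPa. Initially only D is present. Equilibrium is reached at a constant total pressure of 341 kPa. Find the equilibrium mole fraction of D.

y_D = 0.120

Take 1 mol D as basis and let X be its fractional conversion, so ξ = X.
At extent ξ: n_D = 1 − X; n_G = X; n_E = X.
Summing: n_T = 1 + X.
y_i = n_i/n_T, p_i = y_i·P. K_p = p_G p_E / (p_D).
This yields a degree-2 equation in X; solving on (0,1), X = 0.786.
Then n_D = 0.214, n_T = 1.79, so y_D = 0.120.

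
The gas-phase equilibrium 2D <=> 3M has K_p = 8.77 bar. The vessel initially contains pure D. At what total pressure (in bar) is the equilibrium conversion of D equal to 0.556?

P = 3.81 bar

Basis: 1 mol D initially; let X = conversion of D. Extent ξ = 0.5X.
At extent ξ: n_D = 1 − X; n_M = 1.5X.
n_T = Σnᵢ = 1 + 0.5X.
K_p = p_M^3 / (p_D^2) with p_i = (n_i/n_T)·P.
At X = 0.556: the mole-fraction product g(X) = Π y_i^ν_i = 2.303. Since K_p = g(X)·P^{1}, P = (K_p/g)^(1/1) = (8.77/2.303)^(1/1) = 3.81 bar.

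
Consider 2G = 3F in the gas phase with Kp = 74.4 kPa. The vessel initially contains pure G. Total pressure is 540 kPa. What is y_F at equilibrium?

y_F = 0.377

Let X = conversion of G (basis 1 mol G); extent of reaction ξ = 0.5X.
At extent ξ: n_G = 1 − X; n_F = 1.5X.
n_T = Σnᵢ = 1 + 0.5X.
Mole fractions y_i = n_i/n_T; Kp = p_F^3 / (p_G^2) with p_i = y_i·P.
Equating to 74.4 kPa and solving on 0 < X < 1: X = 0.287.
Then n_F = 0.431, n_T = 1.14, so y_F = 0.377.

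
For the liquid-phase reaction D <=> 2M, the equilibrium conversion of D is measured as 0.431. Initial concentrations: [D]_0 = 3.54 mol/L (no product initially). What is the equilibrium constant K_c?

K_c = 4.62 mol/L

Let X = conversion of D.
Concentrations: [D] = 3.54 − 3.54X; [M] = 7.08X.
At X = 0.431: [D] = 2.01, [M] = 3.05.
K_c = [M]^2 / ([D]) = 4.62 mol/L.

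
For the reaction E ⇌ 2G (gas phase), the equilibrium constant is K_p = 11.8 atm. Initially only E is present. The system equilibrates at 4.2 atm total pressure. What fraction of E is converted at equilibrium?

X = 0.642

Take 1 mol E as basis and let X be its fractional conversion, so ξ = X.
Mole table: n_E = 1 − X; n_G = 2X.
Total moles n_T = 1 + X.
Mole fractions y_i = n_i/n_T; K_p = p_G^2 / (p_E) with p_i = y_i·P.
Substituting and setting equal to 11.8 atm gives a polynomial in X; the root in (0,1) is X = 0.642.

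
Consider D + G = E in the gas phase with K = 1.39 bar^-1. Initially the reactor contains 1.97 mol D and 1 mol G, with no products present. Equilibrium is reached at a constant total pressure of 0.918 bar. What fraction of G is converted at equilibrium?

Let X = conversion of G (basis 1 mol G); extent of reaction ξ = X.
Species balance: n_D = 1.97 − X; n_G = 1 − X; n_E = X.
n_T = Σnᵢ = 2.97 − X.
Mole fractions y_i = n_i/n_T; K = p_E / (p_D p_G) with p_i = y_i·P.
Setting this equal to 1.39 bar^-1 and taking the physical root (0 < X < 1) gives X = 0.436.

X = 0.436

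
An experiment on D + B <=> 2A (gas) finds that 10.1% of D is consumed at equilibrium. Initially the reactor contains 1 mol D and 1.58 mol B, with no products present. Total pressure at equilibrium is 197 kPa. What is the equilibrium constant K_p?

K_p = 0.0307

Let X = conversion of D (basis 1 mol D); extent of reaction ξ = X.
Species balance: n_D = 1 − X; n_B = 1.58 − X; n_A = 2X.
n_T stays at 2.58 (no change in mole number).
At X = 0.101: n_D = 0.899, n_B = 1.48, n_A = 0.202, n_T = 2.58.
p_i = (n_i/n_T)·P. K_p = p_A^2 / (p_D p_B) = 0.0307.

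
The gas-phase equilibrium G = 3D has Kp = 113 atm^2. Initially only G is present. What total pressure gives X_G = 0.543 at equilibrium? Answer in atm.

Basis: 1 mol G initially; let X = conversion of G. Extent ξ = X.
Species balance: n_G = 1 − X; n_D = 3X.
n_T = Σnᵢ = 1 + 2X.
Kp = p_D^3 / (p_G) with p_i = (n_i/n_T)·P.
At X = 0.543: the mole-fraction product g(X) = Π y_i^ν_i = 2.174. Since Kp = g(X)·P^{2}, P = (Kp/g)^(1/2) = (113/2.174)^(1/2) = 7.21 atm.

P = 7.21 atm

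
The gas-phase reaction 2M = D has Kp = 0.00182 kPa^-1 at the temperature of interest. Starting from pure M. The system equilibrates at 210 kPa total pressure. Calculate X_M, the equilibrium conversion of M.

Let X = conversion of M (basis 1 mol M); extent of reaction ξ = 0.5X.
At extent ξ: n_M = 1 − X; n_D = 0.5X.
Summing: n_T = 1 − 0.5X.
Mole fractions y_i = n_i/n_T; Kp = p_D / (p_M^2) with p_i = y_i·P.
Equating to 0.00182 kPa^-1 and solving on 0 < X < 1: X = 0.371.

X = 0.371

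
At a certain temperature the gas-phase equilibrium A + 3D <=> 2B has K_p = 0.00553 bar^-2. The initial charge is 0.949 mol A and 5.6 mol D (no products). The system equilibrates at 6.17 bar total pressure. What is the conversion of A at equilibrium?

X = 0.328

Let X = conversion of A (basis 0.949 mol A); extent of reaction ξ = 0.949X.
Species balance: n_A = 0.949 − 0.949X; n_D = 5.6 − 2.85X; n_B = 1.9X.
Summing: n_T = 6.55 − 1.9X.
With p_i = (n_i/n_T)P, K_p = p_B^2 / (p_A p_D^3).
This yields a degree-4 equation in X; solving on (0,1), X = 0.328.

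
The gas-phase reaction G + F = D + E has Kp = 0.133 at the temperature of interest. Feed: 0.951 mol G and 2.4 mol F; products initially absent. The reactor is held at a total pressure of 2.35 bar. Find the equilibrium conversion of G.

Take 0.951 mol G as basis and let X be its fractional conversion, so ξ = 0.951X.
Mole table: n_G = 0.951 − 0.951X; n_F = 2.4 − 0.951X; n_D = 0.951X; n_E = 0.951X.
n_T stays at 3.35 (no change in mole number).
With p_i = (n_i/n_T)P, Kp = p_D p_E / (p_G p_F).
Equating to 0.133 and solving on 0 < X < 1: X = 0.408.

X = 0.408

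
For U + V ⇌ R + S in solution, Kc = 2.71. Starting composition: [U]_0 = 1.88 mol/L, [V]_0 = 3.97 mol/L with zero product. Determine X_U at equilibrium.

X = 0.813

Let X = conversion of U; extent ξ = 1.88·X mol/L.
Concentrations: [U] = 1.88 − 1.88X; [V] = 3.97 − 1.88X; [R] = 1.88X; [S] = 1.88X.
Kc = [R] [S] / ([U] [V]).
Equating to 2.71: the physical root is X = 0.813.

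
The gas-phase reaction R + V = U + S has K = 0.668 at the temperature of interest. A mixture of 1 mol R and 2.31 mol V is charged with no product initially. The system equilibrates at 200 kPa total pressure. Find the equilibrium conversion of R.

X = 0.637

Let X = conversion of R (basis 1 mol R); extent of reaction ξ = X.
At extent ξ: n_R = 1 − X; n_V = 2.31 − X; n_U = X; n_S = X.
Since Δν = 0, n_T = 3.31 throughout.
y_i = n_i/n_T, p_i = y_i·P. K = p_U p_S / (p_R p_V).
Equating to 0.668 and solving on 0 < X < 1: X = 0.637.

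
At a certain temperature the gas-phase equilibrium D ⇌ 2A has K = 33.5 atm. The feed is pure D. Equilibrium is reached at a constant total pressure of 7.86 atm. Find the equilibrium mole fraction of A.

Take 1 mol D as basis and let X be its fractional conversion, so ξ = X.
At extent ξ: n_D = 1 − X; n_A = 2X.
Summing: n_T = 1 + X.
Mole fractions y_i = n_i/n_T; K = p_A^2 / (p_D) with p_i = y_i·P.
Equating to 33.5 atm and solving on 0 < X < 1: X = 0.718.
Then n_A = 1.44, n_T = 1.72, so y_A = 0.836.

y_A = 0.836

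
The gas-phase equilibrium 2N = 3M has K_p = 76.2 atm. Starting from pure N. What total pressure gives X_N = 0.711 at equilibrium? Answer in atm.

Let X = conversion of N (basis 1 mol N); extent of reaction ξ = 0.5X.
At extent ξ: n_N = 1 − X; n_M = 1.5X.
n_T = Σnᵢ = 1 + 0.5X.
K_p = p_M^3 / (p_N^2) with p_i = (n_i/n_T)·P.
At X = 0.711: the mole-fraction product g(X) = Π y_i^ν_i = 10.71. Since K_p = g(X)·P^{1}, P = (K_p/g)^(1/1) = (76.2/10.71)^(1/1) = 7.11 atm.

P = 7.11 atm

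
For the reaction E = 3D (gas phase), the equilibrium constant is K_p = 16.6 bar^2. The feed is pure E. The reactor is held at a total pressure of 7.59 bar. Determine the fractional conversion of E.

X = 0.264

Let X = conversion of E (basis 1 mol E); extent of reaction ξ = X.
Species balance: n_E = 1 − X; n_D = 3X.
Summing: n_T = 1 + 2X.
y_i = n_i/n_T, p_i = y_i·P. K_p = p_D^3 / (p_E).
Substituting and setting equal to 16.6 bar^2 gives a polynomial in X; the root in (0,1) is X = 0.264.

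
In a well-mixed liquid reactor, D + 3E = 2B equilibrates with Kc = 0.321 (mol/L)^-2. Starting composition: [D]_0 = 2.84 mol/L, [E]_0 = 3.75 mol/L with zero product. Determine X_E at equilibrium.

X = 0.601

Let X = conversion of E; extent ξ = 3.75X/3 mol/L.
Concentrations: [D] = 2.84 − 1.25X; [E] = 3.75 − 3.75X; [B] = 2.5X.
Kc = [B]^2 / ([D] [E]^3).
Equating to 0.321 (mol/L)^-2: the physical root is X = 0.601.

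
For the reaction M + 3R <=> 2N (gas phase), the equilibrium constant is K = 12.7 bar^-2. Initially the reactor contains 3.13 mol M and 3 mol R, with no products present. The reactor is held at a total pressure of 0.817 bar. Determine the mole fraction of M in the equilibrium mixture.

Take 3 mol R as basis and let X be its fractional conversion, so ξ = X.
Species balance: n_M = 3.13 − X; n_R = 3 − 3X; n_N = 2X.
n_T = Σnᵢ = 6.13 − 2X.
With p_i = (n_i/n_T)P, K = p_N^2 / (p_M p_R^3).
Equating to 12.7 bar^-2 and solving on 0 < X < 1: X = 0.605.
Then n_M = 2.52, n_T = 4.92, so y_M = 0.513.

y_M = 0.513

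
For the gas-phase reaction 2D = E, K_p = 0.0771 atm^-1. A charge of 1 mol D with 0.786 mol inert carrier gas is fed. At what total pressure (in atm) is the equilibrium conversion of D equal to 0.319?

P = 7.26 atm

Let X = conversion of D (basis 1 mol D); extent of reaction ξ = 0.5X.
At extent ξ: n_D = 1 − X; n_E = 0.5X; n_I = 0.786 (inert).
Total moles n_T = 1.79 − 0.5X.
K_p = p_E / (p_D^2) with p_i = (n_i/n_T)·P.
At X = 0.319: the mole-fraction product g(X) = Π y_i^ν_i = 0.5594. Since K_p = g(X)·P^{-1}, P = (g/K_p)^(1/1) = (0.5594/0.0771)^(1/1) = 7.26 atm.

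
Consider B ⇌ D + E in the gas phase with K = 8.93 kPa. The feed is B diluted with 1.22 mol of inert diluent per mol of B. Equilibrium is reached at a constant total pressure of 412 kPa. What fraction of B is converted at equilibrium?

Basis: 1 mol B initially; let X = conversion of B. Extent ξ = X.
Moles: n_B = 1 − X; n_D = X; n_E = X; n_I = 1.22 (inert).
Total moles n_T = 2.22 + X.
Mole fractions y_i = n_i/n_T; K = p_D p_E / (p_B) with p_i = y_i·P.
Equating to 8.93 kPa and solving on 0 < X < 1: X = 0.204.

X = 0.204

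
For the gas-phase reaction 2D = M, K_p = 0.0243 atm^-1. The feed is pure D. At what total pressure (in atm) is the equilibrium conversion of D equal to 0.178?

Let X = conversion of D (basis 1 mol D); extent of reaction ξ = 0.5X.
Species balance: n_D = 1 − X; n_M = 0.5X.
n_T = Σnᵢ = 1 − 0.5X.
K_p = p_M / (p_D^2) with p_i = (n_i/n_T)·P.
At X = 0.178: the mole-fraction product g(X) = Π y_i^ν_i = 0.12. Since K_p = g(X)·P^{-1}, P = (g/K_p)^(1/1) = (0.12/0.0243)^(1/1) = 4.94 atm.

P = 4.94 atm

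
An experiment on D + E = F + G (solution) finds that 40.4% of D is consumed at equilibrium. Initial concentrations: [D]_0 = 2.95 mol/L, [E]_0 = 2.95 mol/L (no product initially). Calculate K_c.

K_c = 0.459

Let X = conversion of D.
Concentrations: [D] = 2.95 − 2.95X; [E] = 2.95 − 2.95X; [F] = 2.95X; [G] = 2.95X.
At X = 0.404: [D] = 1.76, [E] = 1.76, [F] = 1.19, [G] = 1.19.
K_c = [F] [G] / ([D] [E]) = 0.459.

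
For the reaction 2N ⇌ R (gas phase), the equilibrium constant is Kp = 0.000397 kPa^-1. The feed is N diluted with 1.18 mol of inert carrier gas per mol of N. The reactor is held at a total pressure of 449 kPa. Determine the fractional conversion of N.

X = 0.128

Let X = conversion of N (basis 1 mol N); extent of reaction ξ = 0.5X.
Species balance: n_N = 1 − X; n_R = 0.5X; n_I = 1.18 (inert).
Total moles n_T = 2.18 − 0.5X.
With p_i = (n_i/n_T)P, Kp = p_R / (p_N^2).
Setting this equal to 0.000397 kPa^-1 and taking the physical root (0 < X < 1) gives X = 0.128.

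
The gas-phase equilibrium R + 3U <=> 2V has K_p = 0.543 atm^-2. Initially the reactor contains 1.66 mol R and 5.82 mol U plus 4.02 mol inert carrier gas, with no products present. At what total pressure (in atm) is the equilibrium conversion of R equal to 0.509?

Let X = conversion of R (basis 1.66 mol R); extent of reaction ξ = 1.66X.
Mole table: n_R = 1.66 − 1.66X; n_U = 5.82 − 4.98X; n_V = 3.32X; n_I = 4.02 (inert).
Total moles n_T = 11.5 − 3.32X.
K_p = p_V^2 / (p_R p_U^3) with p_i = (n_i/n_T)·P.
At X = 0.509: the mole-fraction product g(X) = Π y_i^ν_i = 9.51. Since K_p = g(X)·P^{-2}, P = (g/K_p)^(1/2) = (9.51/0.543)^(1/2) = 4.19 atm.

P = 4.19 atm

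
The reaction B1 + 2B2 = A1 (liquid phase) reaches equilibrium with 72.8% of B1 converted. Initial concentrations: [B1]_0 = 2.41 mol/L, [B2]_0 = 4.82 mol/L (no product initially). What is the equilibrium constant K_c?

K_c = 1.56 (mol/L)^-2

Let X = conversion of B1.
Concentrations: [B1] = 2.41 − 2.41X; [B2] = 4.82 − 4.82X; [A1] = 2.41X.
At X = 0.728: [B1] = 0.656, [B2] = 1.31, [A1] = 1.75.
K_c = [A1] / ([B1] [B2]^2) = 1.56 (mol/L)^-2.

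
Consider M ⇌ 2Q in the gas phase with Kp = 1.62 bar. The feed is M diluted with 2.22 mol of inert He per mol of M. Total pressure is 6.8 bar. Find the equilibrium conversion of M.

Take 1 mol M as basis and let X be its fractional conversion, so ξ = X.
Mole table: n_M = 1 − X; n_Q = 2X; n_I = 2.22 (inert).
n_T = Σnᵢ = 3.22 + X.
y_i = n_i/n_T, p_i = y_i·P. Kp = p_Q^2 / (p_M).
This yields a degree-2 equation in X; solving on (0,1), X = 0.368.

X = 0.368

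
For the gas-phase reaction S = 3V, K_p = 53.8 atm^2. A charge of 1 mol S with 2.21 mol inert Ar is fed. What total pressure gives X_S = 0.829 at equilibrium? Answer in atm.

Basis: 1 mol S initially; let X = conversion of S. Extent ξ = X.
Species balance: n_S = 1 − X; n_V = 3X; n_I = 2.21 (inert).
Total moles n_T = 3.21 + 2X.
K_p = p_V^3 / (p_S) with p_i = (n_i/n_T)·P.
At X = 0.829: the mole-fraction product g(X) = Π y_i^ν_i = 3.796. Since K_p = g(X)·P^{2}, P = (K_p/g)^(1/2) = (53.8/3.796)^(1/2) = 3.76 atm.

P = 3.76 atm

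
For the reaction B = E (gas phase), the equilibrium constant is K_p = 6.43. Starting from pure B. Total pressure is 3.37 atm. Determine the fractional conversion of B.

Take 1 mol B as basis and let X be its fractional conversion, so ξ = X.
At extent ξ: n_B = 1 − X; n_E = X.
n_T stays at 1 (no change in mole number).
With p_i = (n_i/n_T)P, K_p = p_E / (p_B).
Substituting and setting equal to 6.43 gives a polynomial in X; the root in (0,1) is X = 0.865.

X = 0.865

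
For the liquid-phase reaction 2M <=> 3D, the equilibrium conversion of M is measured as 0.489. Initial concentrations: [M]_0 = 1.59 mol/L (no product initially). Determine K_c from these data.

K_c = 2.4 mol/L

Let X = conversion of M.
Concentrations: [M] = 1.59 − 1.59X; [D] = 2.39X.
At X = 0.489: [M] = 0.812, [D] = 1.17.
K_c = [D]^3 / ([M]^2) = 2.4 mol/L.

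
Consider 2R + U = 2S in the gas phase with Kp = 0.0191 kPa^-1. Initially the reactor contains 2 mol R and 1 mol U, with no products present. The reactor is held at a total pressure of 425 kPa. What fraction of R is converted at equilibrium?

X = 0.550

Basis: 2 mol R initially; let X = conversion of R. Extent ξ = X.
Moles: n_R = 2 − 2X; n_U = 1 − X; n_S = 2X.
Total moles n_T = 3 − X.
y_i = n_i/n_T, p_i = y_i·P. Kp = p_S^2 / (p_R^2 p_U).
Setting this equal to 0.0191 kPa^-1 and taking the physical root (0 < X < 1) gives X = 0.550.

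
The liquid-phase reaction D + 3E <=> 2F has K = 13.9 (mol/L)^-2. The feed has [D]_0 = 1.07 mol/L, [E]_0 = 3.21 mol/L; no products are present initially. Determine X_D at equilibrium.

Let X = conversion of D; extent ξ = 1.07·X mol/L.
Concentrations: [D] = 1.07 − 1.07X; [E] = 3.21 − 3.21X; [F] = 2.14X.
K = [F]^2 / ([D] [E]^3).
Equating to 13.9 (mol/L)^-2: the physical root is X = 0.734.

X = 0.734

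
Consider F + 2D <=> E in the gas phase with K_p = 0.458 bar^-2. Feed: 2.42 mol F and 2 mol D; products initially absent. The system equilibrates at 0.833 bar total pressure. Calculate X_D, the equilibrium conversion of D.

X = 0.128

Basis: 2 mol D initially; let X = conversion of D. Extent ξ = X.
Moles: n_F = 2.42 − X; n_D = 2 − 2X; n_E = X.
n_T = Σnᵢ = 4.42 − 2X.
Mole fractions y_i = n_i/n_T; K_p = p_E / (p_F p_D^2) with p_i = y_i·P.
Equating to 0.458 bar^-2 and solving on 0 < X < 1: X = 0.128.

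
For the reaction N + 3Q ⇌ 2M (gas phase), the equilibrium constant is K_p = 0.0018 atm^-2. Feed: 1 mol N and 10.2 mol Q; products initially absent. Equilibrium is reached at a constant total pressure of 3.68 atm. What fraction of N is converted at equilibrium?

X = 0.193

Take 1 mol N as basis and let X be its fractional conversion, so ξ = X.
At extent ξ: n_N = 1 − X; n_Q = 10.2 − 3X; n_M = 2X.
Total moles n_T = 11.2 − 2X.
y_i = n_i/n_T, p_i = y_i·P. K_p = p_M^2 / (p_N p_Q^3).
Equating to 0.0018 atm^-2 and solving on 0 < X < 1: X = 0.193.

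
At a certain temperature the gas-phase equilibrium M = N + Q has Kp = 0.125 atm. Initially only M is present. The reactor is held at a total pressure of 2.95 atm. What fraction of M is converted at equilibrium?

X = 0.202

Take 1 mol M as basis and let X be its fractional conversion, so ξ = X.
At extent ξ: n_M = 1 − X; n_N = X; n_Q = X.
Summing: n_T = 1 + X.
y_i = n_i/n_T, p_i = y_i·P. Kp = p_N p_Q / (p_M).
Substituting and setting equal to 0.125 atm gives a polynomial in X; the root in (0,1) is X = 0.202.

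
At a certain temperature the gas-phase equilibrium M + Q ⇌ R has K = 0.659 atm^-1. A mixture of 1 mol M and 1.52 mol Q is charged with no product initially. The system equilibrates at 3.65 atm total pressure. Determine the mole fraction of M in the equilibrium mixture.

y_M = 0.231

Take 1 mol M as basis and let X be its fractional conversion, so ξ = X.
Moles: n_M = 1 − X; n_Q = 1.52 − X; n_R = X.
Summing: n_T = 2.52 − X.
Mole fractions y_i = n_i/n_T; K = p_R / (p_M p_Q) with p_i = y_i·P.
Equating to 0.659 atm^-1 and solving on 0 < X < 1: X = 0.543.
Then n_M = 0.457, n_T = 1.98, so y_M = 0.231.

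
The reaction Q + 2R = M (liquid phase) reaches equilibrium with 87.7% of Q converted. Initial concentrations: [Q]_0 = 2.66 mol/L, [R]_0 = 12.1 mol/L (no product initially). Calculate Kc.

Kc = 0.129 (mol/L)^-2

Let X = conversion of Q.
Concentrations: [Q] = 2.66 − 2.66X; [R] = 12.1 − 5.32X; [M] = 2.66X.
At X = 0.877: [Q] = 0.327, [R] = 7.43, [M] = 2.33.
Kc = [M] / ([Q] [R]^2) = 0.129 (mol/L)^-2.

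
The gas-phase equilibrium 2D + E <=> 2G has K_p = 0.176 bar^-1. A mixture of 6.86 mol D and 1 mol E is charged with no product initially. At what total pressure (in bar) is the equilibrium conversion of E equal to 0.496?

P = 2.37 bar

Let X = conversion of E (basis 1 mol E); extent of reaction ξ = X.
Mole table: n_D = 6.86 − 2X; n_E = 1 − X; n_G = 2X.
n_T = Σnᵢ = 7.86 − X.
K_p = p_G^2 / (p_D^2 p_E) with p_i = (n_i/n_T)·P.
At X = 0.496: the mole-fraction product g(X) = Π y_i^ν_i = 0.4176. Since K_p = g(X)·P^{-1}, P = (g/K_p)^(1/1) = (0.4176/0.176)^(1/1) = 2.37 bar.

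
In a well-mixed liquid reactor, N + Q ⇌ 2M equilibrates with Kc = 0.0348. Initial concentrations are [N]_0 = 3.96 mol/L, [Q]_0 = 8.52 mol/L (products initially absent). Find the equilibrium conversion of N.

X = 0.124

Let X = conversion of N; extent ξ = 3.96·X mol/L.
Concentrations: [N] = 3.96 − 3.96X; [Q] = 8.52 − 3.96X; [M] = 7.92X.
Kc = [M]^2 / ([N] [Q]).
This equals 0.0348 at X = 0.124 (the root in 0 < X < 1).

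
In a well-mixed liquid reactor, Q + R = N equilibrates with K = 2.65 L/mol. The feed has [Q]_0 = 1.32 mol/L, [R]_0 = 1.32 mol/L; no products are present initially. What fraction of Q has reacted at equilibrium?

Let X = conversion of Q; extent ξ = 1.32·X mol/L.
Concentrations: [Q] = 1.32 − 1.32X; [R] = 1.32 − 1.32X; [N] = 1.32X.
K = [N] / ([Q] [R]).
Setting equal to 2.65 and solving for X on (0,1) gives X = 0.589.

X = 0.589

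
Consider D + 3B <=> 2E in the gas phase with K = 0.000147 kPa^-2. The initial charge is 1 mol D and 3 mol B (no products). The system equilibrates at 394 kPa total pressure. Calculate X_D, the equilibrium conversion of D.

X = 0.627

Basis: 1 mol D initially; let X = conversion of D. Extent ξ = X.
Mole table: n_D = 1 − X; n_B = 3 − 3X; n_E = 2X.
Summing: n_T = 4 − 2X.
With p_i = (n_i/n_T)P, K = p_E^2 / (p_D p_B^3).
Equating to 0.000147 kPa^-2 and solving on 0 < X < 1: X = 0.627.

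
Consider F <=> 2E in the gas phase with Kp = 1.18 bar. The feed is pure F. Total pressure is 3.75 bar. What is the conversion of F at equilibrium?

Let X = conversion of F (basis 1 mol F); extent of reaction ξ = X.
Mole table: n_F = 1 − X; n_E = 2X.
Summing: n_T = 1 + X.
Mole fractions y_i = n_i/n_T; Kp = p_E^2 / (p_F) with p_i = y_i·P.
This yields a degree-2 equation in X; solving on (0,1), X = 0.270.

X = 0.270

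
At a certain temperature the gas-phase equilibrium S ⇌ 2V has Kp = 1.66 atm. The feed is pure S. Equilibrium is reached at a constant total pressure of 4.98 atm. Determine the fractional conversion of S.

Basis: 1 mol S initially; let X = conversion of S. Extent ξ = X.
Species balance: n_S = 1 − X; n_V = 2X.
Summing: n_T = 1 + X.
Mole fractions y_i = n_i/n_T; Kp = p_V^2 / (p_S) with p_i = y_i·P.
Substituting and setting equal to 1.66 atm gives a polynomial in X; the root in (0,1) is X = 0.277.

X = 0.277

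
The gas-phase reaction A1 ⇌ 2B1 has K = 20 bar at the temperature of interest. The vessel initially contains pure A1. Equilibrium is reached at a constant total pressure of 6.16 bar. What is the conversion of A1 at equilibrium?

Basis: 1 mol A1 initially; let X = conversion of A1. Extent ξ = X.
At extent ξ: n_A1 = 1 − X; n_B1 = 2X.
n_T = Σnᵢ = 1 + X.
Mole fractions y_i = n_i/n_T; K = p_B1^2 / (p_A1) with p_i = y_i·P.
This yields a degree-2 equation in X; solving on (0,1), X = 0.669.

X = 0.669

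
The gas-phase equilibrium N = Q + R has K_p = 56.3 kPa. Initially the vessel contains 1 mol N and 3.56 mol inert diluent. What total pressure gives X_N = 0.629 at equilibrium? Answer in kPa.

P = 274 kPa

Basis: 1 mol N initially; let X = conversion of N. Extent ξ = X.
Moles: n_N = 1 − X; n_Q = X; n_R = X; n_I = 3.56 (inert).
Total moles n_T = 4.56 + X.
K_p = p_Q p_R / (p_N) with p_i = (n_i/n_T)·P.
At X = 0.629: the mole-fraction product g(X) = Π y_i^ν_i = 0.2055. Since K_p = g(X)·P^{1}, P = (K_p/g)^(1/1) = (56.3/0.2055)^(1/1) = 274 kPa.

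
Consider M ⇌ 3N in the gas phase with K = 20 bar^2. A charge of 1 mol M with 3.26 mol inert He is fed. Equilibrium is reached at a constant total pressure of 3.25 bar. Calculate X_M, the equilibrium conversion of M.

Take 1 mol M as basis and let X be its fractional conversion, so ξ = X.
Moles: n_M = 1 − X; n_N = 3X; n_I = 3.26 (inert).
n_T = Σnᵢ = 4.26 + 2X.
With p_i = (n_i/n_T)P, K = p_N^3 / (p_M).
This yields a degree-3 equation in X; solving on (0,1), X = 0.792.

X = 0.792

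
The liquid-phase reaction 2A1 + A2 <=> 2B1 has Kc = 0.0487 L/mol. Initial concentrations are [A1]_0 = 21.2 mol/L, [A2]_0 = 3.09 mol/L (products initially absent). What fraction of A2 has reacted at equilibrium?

Let X = conversion of A2; extent ξ = 3.09·X mol/L.
Concentrations: [A1] = 21.2 − 6.18X; [A2] = 3.09 − 3.09X; [B1] = 6.18X.
Kc = [B1]^2 / ([A1]^2 [A2]).
Solving Kc = 0.0487 for X ∈ (0,1): X = 0.644.

X = 0.644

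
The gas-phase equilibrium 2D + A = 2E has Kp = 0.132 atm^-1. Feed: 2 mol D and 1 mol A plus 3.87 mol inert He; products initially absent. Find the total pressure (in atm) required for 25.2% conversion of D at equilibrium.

P = 7.61 atm

Take 2 mol D as basis and let X be its fractional conversion, so ξ = X.
Moles: n_D = 2 − 2X; n_A = 1 − X; n_E = 2X; n_I = 3.87 (inert).
n_T = Σnᵢ = 6.87 − X.
Kp = p_E^2 / (p_D^2 p_A) with p_i = (n_i/n_T)·P.
At X = 0.252: the mole-fraction product g(X) = Π y_i^ν_i = 1.004. Since Kp = g(X)·P^{-1}, P = (g/Kp)^(1/1) = (1.004/0.132)^(1/1) = 7.61 atm.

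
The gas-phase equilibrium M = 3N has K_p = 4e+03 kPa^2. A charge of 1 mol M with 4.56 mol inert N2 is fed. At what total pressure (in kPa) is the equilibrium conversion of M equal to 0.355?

Let X = conversion of M (basis 1 mol M); extent of reaction ξ = X.
Moles: n_M = 1 − X; n_N = 3X; n_I = 4.56 (inert).
Summing: n_T = 5.56 + 2X.
K_p = p_N^3 / (p_M) with p_i = (n_i/n_T)·P.
At X = 0.355: the mole-fraction product g(X) = Π y_i^ν_i = 0.04764. Since K_p = g(X)·P^{2}, P = (K_p/g)^(1/2) = (4e+03/0.04764)^(1/2) = 290 kPa.

P = 290 kPa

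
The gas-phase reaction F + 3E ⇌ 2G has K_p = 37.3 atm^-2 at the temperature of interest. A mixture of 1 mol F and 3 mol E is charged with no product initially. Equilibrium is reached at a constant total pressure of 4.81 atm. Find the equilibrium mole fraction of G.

y_G = 0.724

Basis: 1 mol F initially; let X = conversion of F. Extent ξ = X.
Mole table: n_F = 1 − X; n_E = 3 − 3X; n_G = 2X.
Total moles n_T = 4 − 2X.
With p_i = (n_i/n_T)P, K_p = p_G^2 / (p_F p_E^3).
This yields a degree-4 equation in X; solving on (0,1), X = 0.840.
Then n_G = 1.68, n_T = 2.32, so y_G = 0.724.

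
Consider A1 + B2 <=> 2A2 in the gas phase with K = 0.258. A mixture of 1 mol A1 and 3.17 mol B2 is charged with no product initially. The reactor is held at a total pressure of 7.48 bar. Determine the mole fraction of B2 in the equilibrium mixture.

y_B2 = 0.677

Take 1 mol A1 as basis and let X be its fractional conversion, so ξ = X.
Moles: n_A1 = 1 − X; n_B2 = 3.17 − X; n_A2 = 2X.
Total moles n_T = 4.17 (Δν = 0, constant).
Mole fractions y_i = n_i/n_T; K = p_A2^2 / (p_A1 p_B2) with p_i = y_i·P.
This yields a degree-2 equation in X; solving on (0,1), X = 0.345.
Then n_B2 = 2.82, n_T = 4.17, so y_B2 = 0.677.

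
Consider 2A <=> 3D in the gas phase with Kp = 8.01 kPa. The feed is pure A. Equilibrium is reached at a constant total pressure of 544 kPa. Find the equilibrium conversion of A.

Basis: 1 mol A initially; let X = conversion of A. Extent ξ = 0.5X.
At extent ξ: n_A = 1 − X; n_D = 1.5X.
Total moles n_T = 1 + 0.5X.
Mole fractions y_i = n_i/n_T; Kp = p_D^3 / (p_A^2) with p_i = y_i·P.
Substituting and setting equal to 8.01 kPa gives a polynomial in X; the root in (0,1) is X = 0.150.

X = 0.150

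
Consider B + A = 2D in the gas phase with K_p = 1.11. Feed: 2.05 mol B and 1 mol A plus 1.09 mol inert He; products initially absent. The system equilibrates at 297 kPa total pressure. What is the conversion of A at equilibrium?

Let X = conversion of A (basis 1 mol A); extent of reaction ξ = X.
Moles: n_B = 2.05 − X; n_A = 1 − X; n_D = 2X; n_I = 1.09 (inert).
Since Δν = 0, n_T = 4.14 throughout.
With p_i = (n_i/n_T)P, K_p = p_D^2 / (p_B p_A).
This yields a degree-2 equation in X; solving on (0,1), X = 0.477.

X = 0.477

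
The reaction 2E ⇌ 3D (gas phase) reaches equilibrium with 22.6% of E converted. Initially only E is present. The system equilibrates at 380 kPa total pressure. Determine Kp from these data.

Kp = 22.2 kPa

Take 1 mol E as basis and let X be its fractional conversion, so ξ = 0.5X.
Moles: n_E = 1 − X; n_D = 1.5X.
Summing: n_T = 1 + 0.5X.
At X = 0.226: n_E = 0.774, n_D = 0.339, n_T = 1.11.
p_i = (n_i/n_T)·P. Kp = p_D^3 / (p_E^2) = 22.2 kPa.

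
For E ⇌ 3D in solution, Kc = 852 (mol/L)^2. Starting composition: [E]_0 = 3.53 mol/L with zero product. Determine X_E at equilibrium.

X = 0.799

Let X = conversion of E; extent ξ = 3.53·X mol/L.
Concentrations: [E] = 3.53 − 3.53X; [D] = 10.6X.
Kc = [D]^3 / ([E]).
Setting equal to 852 and solving for X on (0,1) gives X = 0.799.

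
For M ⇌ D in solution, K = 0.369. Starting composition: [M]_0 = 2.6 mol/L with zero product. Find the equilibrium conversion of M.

X = 0.270

Let X = conversion of M; extent ξ = 2.6·X mol/L.
Concentrations: [M] = 2.6 − 2.6X; [D] = 2.6X.
K = [D] / ([M]).
This equals 0.369 at X = 0.270 (the root in 0 < X < 1).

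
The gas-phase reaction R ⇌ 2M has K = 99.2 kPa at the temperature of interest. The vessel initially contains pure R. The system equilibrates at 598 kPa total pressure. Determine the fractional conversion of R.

Let X = conversion of R (basis 1 mol R); extent of reaction ξ = X.
Mole table: n_R = 1 − X; n_M = 2X.
n_T = Σnᵢ = 1 + X.
With p_i = (n_i/n_T)P, K = p_M^2 / (p_R).
Setting this equal to 99.2 kPa and taking the physical root (0 < X < 1) gives X = 0.200.

X = 0.200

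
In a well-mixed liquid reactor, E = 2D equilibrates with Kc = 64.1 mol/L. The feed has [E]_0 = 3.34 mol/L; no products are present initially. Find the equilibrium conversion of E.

X = 0.850

Let X = conversion of E; extent ξ = 3.34·X mol/L.
Concentrations: [E] = 3.34 − 3.34X; [D] = 6.68X.
Kc = [D]^2 / ([E]).
Equating to 64.1 mol/L: the physical root is X = 0.850.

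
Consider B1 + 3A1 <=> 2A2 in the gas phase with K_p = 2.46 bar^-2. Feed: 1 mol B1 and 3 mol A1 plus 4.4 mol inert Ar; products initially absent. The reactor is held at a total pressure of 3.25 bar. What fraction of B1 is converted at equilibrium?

Let X = conversion of B1 (basis 1 mol B1); extent of reaction ξ = X.
Species balance: n_B1 = 1 − X; n_A1 = 3 − 3X; n_A2 = 2X; n_I = 4.4 (inert).
n_T = Σnᵢ = 8.4 − 2X.
With p_i = (n_i/n_T)P, K_p = p_A2^2 / (p_B1 p_A1^3).
Equating to 2.46 bar^-2 and solving on 0 < X < 1: X = 0.480.

X = 0.480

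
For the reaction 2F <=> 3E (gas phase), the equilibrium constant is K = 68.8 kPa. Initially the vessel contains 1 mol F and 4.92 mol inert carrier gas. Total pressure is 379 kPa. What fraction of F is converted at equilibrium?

Take 1 mol F as basis and let X be its fractional conversion, so ξ = 0.5X.
Moles: n_F = 1 − X; n_E = 1.5X; n_I = 4.92 (inert).
Total moles n_T = 5.92 + 0.5X.
Mole fractions y_i = n_i/n_T; K = p_E^3 / (p_F^2) with p_i = y_i·P.
Equating to 68.8 kPa and solving on 0 < X < 1: X = 0.459.

X = 0.459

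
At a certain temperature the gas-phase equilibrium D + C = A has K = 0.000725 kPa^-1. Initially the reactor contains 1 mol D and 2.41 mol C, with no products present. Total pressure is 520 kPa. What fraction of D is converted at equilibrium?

Take 1 mol D as basis and let X be its fractional conversion, so ξ = X.
Moles: n_D = 1 − X; n_C = 2.41 − X; n_A = X.
n_T = Σnᵢ = 3.41 − X.
With p_i = (n_i/n_T)P, K = p_A / (p_D p_C).
Setting this equal to 0.000725 kPa^-1 and taking the physical root (0 < X < 1) gives X = 0.206.

X = 0.206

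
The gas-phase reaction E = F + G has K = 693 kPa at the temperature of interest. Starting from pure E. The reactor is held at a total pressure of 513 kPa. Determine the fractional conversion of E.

X = 0.758

Take 1 mol E as basis and let X be its fractional conversion, so ξ = X.
Moles: n_E = 1 − X; n_F = X; n_G = X.
n_T = Σnᵢ = 1 + X.
Mole fractions y_i = n_i/n_T; K = p_F p_G / (p_E) with p_i = y_i·P.
This yields a degree-2 equation in X; solving on (0,1), X = 0.758.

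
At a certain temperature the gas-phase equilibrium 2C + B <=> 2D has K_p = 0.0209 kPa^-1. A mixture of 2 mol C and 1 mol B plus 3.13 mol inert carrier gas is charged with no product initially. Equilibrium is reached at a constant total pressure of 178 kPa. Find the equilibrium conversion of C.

Basis: 2 mol C initially; let X = conversion of C. Extent ξ = X.
Mole table: n_C = 2 − 2X; n_B = 1 − X; n_D = 2X; n_I = 3.13 (inert).
n_T = Σnᵢ = 6.13 − X.
Mole fractions y_i = n_i/n_T; K_p = p_D^2 / (p_C^2 p_B) with p_i = y_i·P.
Equating to 0.0209 kPa^-1 and solving on 0 < X < 1: X = 0.387.

X = 0.387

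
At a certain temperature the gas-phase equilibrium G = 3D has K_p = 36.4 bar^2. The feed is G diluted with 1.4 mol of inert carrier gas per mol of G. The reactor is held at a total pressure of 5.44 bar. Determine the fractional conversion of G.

X = 0.614

Basis: 1 mol G initially; let X = conversion of G. Extent ξ = X.
At extent ξ: n_G = 1 − X; n_D = 3X; n_I = 1.4 (inert).
Total moles n_T = 2.4 + 2X.
y_i = n_i/n_T, p_i = y_i·P. K_p = p_D^3 / (p_G).
This yields a degree-3 equation in X; solving on (0,1), X = 0.614.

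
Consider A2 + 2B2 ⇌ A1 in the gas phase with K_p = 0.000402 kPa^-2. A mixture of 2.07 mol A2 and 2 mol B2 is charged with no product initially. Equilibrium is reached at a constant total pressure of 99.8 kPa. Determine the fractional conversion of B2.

Let X = conversion of B2 (basis 2 mol B2); extent of reaction ξ = X.
At extent ξ: n_A2 = 2.07 − X; n_B2 = 2 − 2X; n_A1 = X.
Summing: n_T = 4.07 − 2X.
Mole fractions y_i = n_i/n_T; K_p = p_A1 / (p_A2 p_B2^2) with p_i = y_i·P.
This yields a degree-3 equation in X; solving on (0,1), X = 0.553.

X = 0.553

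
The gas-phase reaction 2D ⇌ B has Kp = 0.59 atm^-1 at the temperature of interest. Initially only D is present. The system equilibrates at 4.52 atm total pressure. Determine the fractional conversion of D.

Take 1 mol D as basis and let X be its fractional conversion, so ξ = 0.5X.
Moles: n_D = 1 − X; n_B = 0.5X.
Summing: n_T = 1 − 0.5X.
y_i = n_i/n_T, p_i = y_i·P. Kp = p_B / (p_D^2).
This yields a degree-2 equation in X; solving on (0,1), X = 0.707.

X = 0.707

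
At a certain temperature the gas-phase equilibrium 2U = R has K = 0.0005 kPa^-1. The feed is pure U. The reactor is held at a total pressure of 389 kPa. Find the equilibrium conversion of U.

X = 0.250

Let X = conversion of U (basis 1 mol U); extent of reaction ξ = 0.5X.
Moles: n_U = 1 − X; n_R = 0.5X.
Summing: n_T = 1 − 0.5X.
Mole fractions y_i = n_i/n_T; K = p_R / (p_U^2) with p_i = y_i·P.
Equating to 0.0005 kPa^-1 and solving on 0 < X < 1: X = 0.250.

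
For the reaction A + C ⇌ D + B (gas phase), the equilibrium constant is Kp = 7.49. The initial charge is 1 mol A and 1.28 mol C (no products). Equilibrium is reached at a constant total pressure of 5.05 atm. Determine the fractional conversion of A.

Let X = conversion of A (basis 1 mol A); extent of reaction ξ = X.
Species balance: n_A = 1 − X; n_C = 1.28 − X; n_D = X; n_B = X.
n_T stays at 2.28 (no change in mole number).
Mole fractions y_i = n_i/n_T; Kp = p_D p_B / (p_A p_C) with p_i = y_i·P.
This yields a degree-2 equation in X; solving on (0,1), X = 0.812.

X = 0.812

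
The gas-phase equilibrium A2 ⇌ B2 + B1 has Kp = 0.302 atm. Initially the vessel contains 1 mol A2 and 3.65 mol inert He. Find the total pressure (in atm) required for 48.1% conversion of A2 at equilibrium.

P = 3.48 atm

Basis: 1 mol A2 initially; let X = conversion of A2. Extent ξ = X.
Species balance: n_A2 = 1 − X; n_B2 = X; n_B1 = X; n_I = 3.65 (inert).
Summing: n_T = 4.65 + X.
Kp = p_B2 p_B1 / (p_A2) with p_i = (n_i/n_T)·P.
At X = 0.481: the mole-fraction product g(X) = Π y_i^ν_i = 0.08688. Since Kp = g(X)·P^{1}, P = (Kp/g)^(1/1) = (0.302/0.08688)^(1/1) = 3.48 atm.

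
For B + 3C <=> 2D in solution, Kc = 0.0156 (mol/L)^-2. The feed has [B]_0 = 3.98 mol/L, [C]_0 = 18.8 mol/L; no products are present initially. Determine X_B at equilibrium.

Let X = conversion of B; extent ξ = 3.98·X mol/L.
Concentrations: [B] = 3.98 − 3.98X; [C] = 18.8 − 11.9X; [D] = 7.96X.
Kc = [D]^2 / ([B] [C]^3).
Equating to 0.0156 (mol/L)^-2: the physical root is X = 0.660.

X = 0.660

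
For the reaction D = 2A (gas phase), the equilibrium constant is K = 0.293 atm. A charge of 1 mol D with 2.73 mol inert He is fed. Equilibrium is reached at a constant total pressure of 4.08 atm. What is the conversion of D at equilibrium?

Take 1 mol D as basis and let X be its fractional conversion, so ξ = X.
Species balance: n_D = 1 − X; n_A = 2X; n_I = 2.73 (inert).
n_T = Σnᵢ = 3.73 + X.
Mole fractions y_i = n_i/n_T; K = p_A^2 / (p_D) with p_i = y_i·P.
Setting this equal to 0.293 atm and taking the physical root (0 < X < 1) gives X = 0.234.

X = 0.234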